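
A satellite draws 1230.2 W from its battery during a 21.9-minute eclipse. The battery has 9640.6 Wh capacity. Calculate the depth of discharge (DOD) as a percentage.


E_used = P * t / 60 = 1230.2 * 21.9 / 60 = 449.0230 Wh
DOD = E_used / E_total * 100 = 449.0230 / 9640.6 * 100
DOD = 4.6576 %

4.6576 %


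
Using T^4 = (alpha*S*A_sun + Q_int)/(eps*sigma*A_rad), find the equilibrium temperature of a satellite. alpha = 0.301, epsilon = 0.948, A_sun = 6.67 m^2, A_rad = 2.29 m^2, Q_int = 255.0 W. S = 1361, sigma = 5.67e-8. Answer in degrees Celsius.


Numerator = alpha*S*A_sun + Q_int = 0.301*1361*6.67 + 255.0 = 2987.4389 W
Denominator = eps*sigma*A_rad = 0.948*5.67e-8*2.29 = 1.2309116e-07 W/K^4
T^4 = 2.4270133e+10 K^4
T = 394.7008 K = 121.5508 C

121.5508 degrees Celsius


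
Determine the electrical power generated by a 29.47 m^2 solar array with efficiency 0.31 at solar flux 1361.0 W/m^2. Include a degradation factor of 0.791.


P = area * eta * S * degradation
P = 29.47 * 0.31 * 1361.0 * 0.791
P = 9835.0470 W

9835.0470 W


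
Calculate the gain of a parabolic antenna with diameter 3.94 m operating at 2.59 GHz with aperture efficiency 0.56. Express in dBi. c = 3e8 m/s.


lambda = c/f = 3e8 / 2.59e+09 = 0.1158301 m
G = eta*(pi*D/lambda)^2 = 0.56*(pi*3.94/0.1158301)^2
G = 6394.9512 (linear)
G = 10*log10(6394.9512) = 38.0584 dBi

38.0584 dBi


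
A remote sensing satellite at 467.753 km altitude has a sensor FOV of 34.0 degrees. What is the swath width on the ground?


FOV = 34.0 deg = 0.5934119 rad
swath = 2 * alt * tan(FOV/2) = 2 * 467.753 * tan(0.296706)
swath = 2 * 467.753 * 0.3057307
swath = 286.0129 km

286.0129 km


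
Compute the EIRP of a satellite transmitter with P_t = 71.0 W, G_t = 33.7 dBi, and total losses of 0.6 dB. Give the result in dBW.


Pt = 71.0 W = 18.5126 dBW
EIRP = Pt_dBW + Gt - losses = 18.5126 + 33.7 - 0.6 = 51.6126 dBW

51.6126 dBW


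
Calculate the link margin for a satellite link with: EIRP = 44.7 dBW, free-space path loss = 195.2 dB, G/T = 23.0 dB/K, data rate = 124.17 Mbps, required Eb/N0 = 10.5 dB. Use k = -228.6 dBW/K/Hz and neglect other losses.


C/N0 = EIRP - FSPL + G/T - k = 44.7 - 195.2 + 23.0 - (-228.6)
C/N0 = 101.1000 dB-Hz
R_b = 124.17 Mbps = 1.2417e+08 bps -> 10*log10(R_b) = 80.9402 dB-Hz
Eb/N0 = C/N0 - 10*log10(R_b) = 101.1000 - 80.9402 = 20.1598 dB
Margin = Eb/N0 - Eb/N0_req = 20.1598 - 10.5 = 9.6598 dB (link closes)

9.6598 dB


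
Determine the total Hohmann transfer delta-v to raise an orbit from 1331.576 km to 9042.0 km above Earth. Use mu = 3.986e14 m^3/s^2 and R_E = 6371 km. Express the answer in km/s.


r1 = 7702.5760 km = 7.702576e+06 m
r2 = 15413.0000 km = 1.5413e+07 m
dv1 = sqrt(mu/r1)*(sqrt(2*r2/(r1+r2)) - 1) = 1113.5700 m/s
dv2 = sqrt(mu/r2)*(1 - sqrt(2*r1/(r1+r2))) = 933.8931 m/s
total dv = |dv1| + |dv2| = 1113.5700 + 933.8931 = 2047.4631 m/s = 2.0475 km/s

2.0475 km/s


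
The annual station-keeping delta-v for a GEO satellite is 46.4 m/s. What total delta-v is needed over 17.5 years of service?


dV = rate * years = 46.4 * 17.5
dV = 812.0000 m/s

812.0000 m/s


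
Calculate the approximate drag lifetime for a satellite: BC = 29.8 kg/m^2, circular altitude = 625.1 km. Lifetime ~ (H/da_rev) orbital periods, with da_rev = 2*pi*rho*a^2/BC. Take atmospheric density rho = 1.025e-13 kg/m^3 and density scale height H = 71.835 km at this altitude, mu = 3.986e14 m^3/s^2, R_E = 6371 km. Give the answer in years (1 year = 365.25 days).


a = R_E + alt = 6996.1000 km = 6.9961e+06 m
da_rev = 2*pi*rho*a^2/BC = 2*pi*1.025e-13*(6.9961e+06)^2/29.8 = 1.057790 m per revolution
N = H/da_rev = 71835.0000 m / 1.057790 m = 67910.4502 revolutions
P = 2*pi*sqrt(a^3/mu) = 5823.6496 s
lifetime = N*P = 67910.4502 * 5823.6496 = 3.9548666e+08 s = 4577.3919 days
years = 4577.3919 / 365.25 = 12.5322 years

12.5322 years


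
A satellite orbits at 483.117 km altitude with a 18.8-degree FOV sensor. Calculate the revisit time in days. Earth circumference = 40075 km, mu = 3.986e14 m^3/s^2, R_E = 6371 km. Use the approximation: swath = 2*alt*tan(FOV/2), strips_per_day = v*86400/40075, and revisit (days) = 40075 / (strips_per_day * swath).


swath = 2*483.117*tan(0.1640609) = 159.9590 km
v = sqrt(mu/r) = 7625.9313 m/s = 7.6259 km/s
strips/day = v*86400/40075 = 7.6259*86400/40075 = 16.4412
coverage/day = strips * swath = 16.4412 * 159.9590 = 2629.9154 km
revisit = 40075 / 2629.9154 = 15.2381 days

15.2381 days


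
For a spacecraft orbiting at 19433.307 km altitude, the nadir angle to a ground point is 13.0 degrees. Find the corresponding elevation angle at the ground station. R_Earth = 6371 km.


r = R_E + alt = 25804.3070 km
Law of sines in the satellite / Earth-center / ground-point triangle:
  sin(nadir)/R_E = sin(90 + el)/r  =>  cos(el) = (r/R_E)*sin(nadir)
cos(el) = (25804.3070 / 6371.0000) * sin(13.0 deg) = 0.9111138
el = arccos(0.9111138) = 24.3403 deg
(Earth-central angle = 90 - nadir - el = 52.6597 deg)

24.3403 degrees


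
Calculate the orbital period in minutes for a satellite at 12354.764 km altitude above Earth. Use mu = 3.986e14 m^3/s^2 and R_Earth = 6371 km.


r = 18725.7640 km = 1.8725764e+07 m
T = 2*pi*sqrt(r^3/mu) = 2*pi*sqrt(6.5662685e+21 / 3.986e14)
T = 25501.7826 s = 425.0297 min

425.0297 minutes


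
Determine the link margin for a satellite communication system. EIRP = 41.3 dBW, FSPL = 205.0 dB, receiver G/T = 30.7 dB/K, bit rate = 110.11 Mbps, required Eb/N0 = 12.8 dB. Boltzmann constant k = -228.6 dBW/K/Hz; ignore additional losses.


C/N0 = EIRP - FSPL + G/T - k = 41.3 - 205.0 + 30.7 - (-228.6)
C/N0 = 95.6000 dB-Hz
R_b = 110.11 Mbps = 1.1011e+08 bps -> 10*log10(R_b) = 80.4183 dB-Hz
Eb/N0 = C/N0 - 10*log10(R_b) = 95.6000 - 80.4183 = 15.1817 dB
Margin = Eb/N0 - Eb/N0_req = 15.1817 - 12.8 = 2.3817 dB (link closes)

2.3817 dB


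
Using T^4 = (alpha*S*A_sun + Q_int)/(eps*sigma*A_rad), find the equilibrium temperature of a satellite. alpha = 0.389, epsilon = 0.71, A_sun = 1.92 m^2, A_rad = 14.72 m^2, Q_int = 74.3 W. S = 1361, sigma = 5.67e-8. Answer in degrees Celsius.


Numerator = alpha*S*A_sun + Q_int = 0.389*1361*1.92 + 74.3 = 1090.8037 W
Denominator = eps*sigma*A_rad = 0.71*5.67e-8*14.72 = 5.9258304e-07 W/K^4
T^4 = 1.8407609e+09 K^4
T = 207.1330 K = -66.0170 C

-66.0170 degrees Celsius


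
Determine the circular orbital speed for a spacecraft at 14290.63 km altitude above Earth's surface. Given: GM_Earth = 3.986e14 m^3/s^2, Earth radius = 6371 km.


r = R_E + alt = 6371.0 + 14290.63 = 20661.6300 km = 2.066163e+07 m
v = sqrt(mu/r) = sqrt(3.986e14 / 2.066163e+07) = 4392.2430 m/s = 4.3922 km/s

4.3922 km/s


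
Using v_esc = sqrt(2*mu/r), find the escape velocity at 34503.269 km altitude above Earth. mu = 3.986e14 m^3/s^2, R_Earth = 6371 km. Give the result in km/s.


r = 6371.0 + 34503.269 = 40874.2690 km = 4.0874269e+07 m
v_esc = sqrt(2*mu/r) = sqrt(2*3.986e14 / 4.0874269e+07)
v_esc = 4416.3008 m/s = 4.4163 km/s

4.4163 km/s


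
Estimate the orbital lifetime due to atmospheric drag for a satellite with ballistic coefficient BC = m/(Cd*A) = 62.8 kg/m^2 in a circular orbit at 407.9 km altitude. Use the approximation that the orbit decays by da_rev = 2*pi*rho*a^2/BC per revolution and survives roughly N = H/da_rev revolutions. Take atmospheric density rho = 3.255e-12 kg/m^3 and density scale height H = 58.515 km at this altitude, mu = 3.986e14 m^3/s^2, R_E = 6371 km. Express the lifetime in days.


a = R_E + alt = 6778.9000 km = 6.7789e+06 m
da_rev = 2*pi*rho*a^2/BC = 2*pi*3.255e-12*(6.7789e+06)^2/62.8 = 14.965446 m per revolution
N = H/da_rev = 58515.0000 m / 14.965446 m = 3910.0070 revolutions
P = 2*pi*sqrt(a^3/mu) = 5554.5651 s
lifetime = N*P = 3910.0070 * 5554.5651 = 2.1718389e+07 s = 251.3702 days

251.3702 days


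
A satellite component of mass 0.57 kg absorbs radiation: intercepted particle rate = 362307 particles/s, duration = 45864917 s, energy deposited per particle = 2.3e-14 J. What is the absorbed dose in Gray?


Total energy deposited = rate * time * E_per
  = 362307 * 45864917 * 2.3e-14 = 0.3821952 J
Dose = E_total / mass = 0.3821952 / 0.57
Dose = 0.6705178 Gy

0.6705 Gy


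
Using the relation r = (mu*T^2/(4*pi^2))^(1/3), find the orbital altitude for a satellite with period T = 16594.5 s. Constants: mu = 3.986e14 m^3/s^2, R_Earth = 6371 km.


T = 16594.5 s
r = (mu*T^2/(4*pi^2))^(1/3) = (3.986e14 * 16594.5^2 / (4*pi^2))^(1/3)
r = 1.4061618e+07 m = 14061.6181 km
alt = r - R_E = 14061.6181 - 6371 = 7690.6181 km

7690.6181 km


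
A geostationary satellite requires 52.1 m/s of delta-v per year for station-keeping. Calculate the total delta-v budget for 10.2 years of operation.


dV = rate * years = 52.1 * 10.2
dV = 531.4200 m/s

531.4200 m/s


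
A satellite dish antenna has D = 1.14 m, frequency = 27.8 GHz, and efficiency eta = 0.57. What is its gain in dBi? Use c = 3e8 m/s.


lambda = c/f = 3e8 / 2.78e+10 = 0.01079137 m
G = eta*(pi*D/lambda)^2 = 0.57*(pi*1.14/0.01079137)^2
G = 62781.4564 (linear)
G = 10*log10(62781.4564) = 47.9783 dBi

47.9783 dBi


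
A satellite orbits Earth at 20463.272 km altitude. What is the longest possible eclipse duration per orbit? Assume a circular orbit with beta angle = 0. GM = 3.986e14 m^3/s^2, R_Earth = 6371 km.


r = 26834.2720 km
T = 729.1128 min
Eclipse fraction = arcsin(R_E/r)/pi = arcsin(6371.0000/26834.2720)/pi
= arcsin(0.2374203)/pi = 0.07630185
Eclipse duration = 0.07630185 * 729.1128 = 55.6326 min

55.6326 minutes


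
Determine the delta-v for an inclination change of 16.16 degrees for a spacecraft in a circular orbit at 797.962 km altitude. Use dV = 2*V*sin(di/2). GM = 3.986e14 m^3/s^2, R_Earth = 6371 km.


r = 7168.9620 km = 7.168962e+06 m
V = sqrt(mu/r) = 7456.5942 m/s
di = 16.16 deg = 0.2820452 rad
dV = 2*V*sin(di/2) = 2*7456.5942*sin(0.1410226)
dV = 2096.1327 m/s = 2.0961 km/s

2.0961 km/s


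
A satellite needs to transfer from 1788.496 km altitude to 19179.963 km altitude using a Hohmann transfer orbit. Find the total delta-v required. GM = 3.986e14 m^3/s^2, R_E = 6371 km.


r1 = 8159.4960 km = 8.159496e+06 m
r2 = 25550.9630 km = 2.5550963e+07 m
dv1 = sqrt(mu/r1)*(sqrt(2*r2/(r1+r2)) - 1) = 1616.0909 m/s
dv2 = sqrt(mu/r2)*(1 - sqrt(2*r1/(r1+r2))) = 1201.6284 m/s
total dv = |dv1| + |dv2| = 1616.0909 + 1201.6284 = 2817.7193 m/s = 2.8177 km/s

2.8177 km/s


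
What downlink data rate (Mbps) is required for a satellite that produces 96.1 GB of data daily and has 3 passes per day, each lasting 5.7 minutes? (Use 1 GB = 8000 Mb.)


total contact time = 3 * 5.7 * 60 = 1026.0000 s
data = 96.1 GB = 768800.0000 Mb
rate = 768800.0000 / 1026.0000 = 749.3177 Mbps

749.3177 Mbps


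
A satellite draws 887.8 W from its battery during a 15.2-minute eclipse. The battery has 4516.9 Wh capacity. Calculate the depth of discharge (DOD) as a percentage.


E_used = P * t / 60 = 887.8 * 15.2 / 60 = 224.9093 Wh
DOD = E_used / E_total * 100 = 224.9093 / 4516.9 * 100
DOD = 4.9793 %

4.9793 %


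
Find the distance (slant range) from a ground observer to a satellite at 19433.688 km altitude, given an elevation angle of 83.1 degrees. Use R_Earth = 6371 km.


h = 19433.688 km, el = 83.1 deg
d = -R_E*sin(el) + sqrt((R_E*sin(el))^2 + 2*R_E*h + h^2)
d = -6371.0000*sin(1.4504) + sqrt((6371.0000*0.9927573)^2 + 2*6371.0000*19433.688 + 19433.688^2)
d = 19468.4773 km

19468.4773 km


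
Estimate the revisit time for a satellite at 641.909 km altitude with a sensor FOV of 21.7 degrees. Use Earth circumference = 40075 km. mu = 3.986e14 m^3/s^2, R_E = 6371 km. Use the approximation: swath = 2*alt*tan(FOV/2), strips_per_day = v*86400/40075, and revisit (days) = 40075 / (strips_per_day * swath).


swath = 2*641.909*tan(0.1893682) = 246.0627 km
v = sqrt(mu/r) = 7539.1007 m/s = 7.5391 km/s
strips/day = v*86400/40075 = 7.5391*86400/40075 = 16.2540
coverage/day = strips * swath = 16.2540 * 246.0627 = 3999.4983 km
revisit = 40075 / 3999.4983 = 10.0200 days

10.0200 days


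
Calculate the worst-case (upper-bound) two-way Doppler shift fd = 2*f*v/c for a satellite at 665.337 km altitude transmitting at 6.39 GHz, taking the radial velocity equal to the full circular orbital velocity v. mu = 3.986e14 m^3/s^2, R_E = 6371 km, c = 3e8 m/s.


r = 7.036337e+06 m
v = sqrt(mu/r) = 7526.5393 m/s (worst-case radial velocity)
f = 6.39 GHz = 6.39e+09 Hz
fd = 2*f*v/c = 2*6.39e+09*7526.5393/3.0e+08
fd = 320630.5725 Hz

320630.5725 Hz


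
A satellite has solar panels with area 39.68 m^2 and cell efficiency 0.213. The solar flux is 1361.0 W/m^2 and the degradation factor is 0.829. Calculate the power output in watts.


P = area * eta * S * degradation
P = 39.68 * 0.213 * 1361.0 * 0.829
P = 9535.9491 W

9535.9491 W


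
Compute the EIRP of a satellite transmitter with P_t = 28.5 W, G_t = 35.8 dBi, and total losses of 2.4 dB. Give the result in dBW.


Pt = 28.5 W = 14.5484 dBW
EIRP = Pt_dBW + Gt - losses = 14.5484 + 35.8 - 2.4 = 47.9484 dBW

47.9484 dBW


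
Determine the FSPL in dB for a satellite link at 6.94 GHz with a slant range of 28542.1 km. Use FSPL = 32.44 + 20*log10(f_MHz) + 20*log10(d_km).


f = 6.94 GHz = 6940.0000 MHz
d = 28542.1 km
FSPL = 32.44 + 20*log10(6940.0000) + 20*log10(28542.1)
FSPL = 32.44 + 76.8272 + 89.1097
FSPL = 198.3769 dB

198.3769 dB


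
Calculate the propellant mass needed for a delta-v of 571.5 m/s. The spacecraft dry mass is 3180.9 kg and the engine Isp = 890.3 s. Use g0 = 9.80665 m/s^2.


ve = Isp * g0 = 890.3 * 9.80665 = 8730.860495 m/s
mass ratio = exp(dv/ve) = exp(571.5/8730.860495) = 1.06764732
m_prop = m_dry * (mr - 1) = 3180.9 * (1.06764732 - 1)
m_prop = 215.1794 kg

215.1794 kg


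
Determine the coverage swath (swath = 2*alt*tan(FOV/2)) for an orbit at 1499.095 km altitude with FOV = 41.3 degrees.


FOV = 41.3 deg = 0.720821 rad
swath = 2 * alt * tan(FOV/2) = 2 * 1499.095 * tan(0.3604105)
swath = 2 * 1499.095 * 0.3768716
swath = 1129.9326 km

1129.9326 km


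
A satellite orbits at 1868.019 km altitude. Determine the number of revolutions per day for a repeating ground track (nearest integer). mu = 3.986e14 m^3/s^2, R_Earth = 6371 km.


r = 8.239019e+06 m
T = 2*pi*sqrt(r^3/mu) = 7442.5966 s = 124.0433 min
revs/day = 1440 / 124.0433 = 11.6089
Rounded: 12 revolutions per day

12 revolutions per day


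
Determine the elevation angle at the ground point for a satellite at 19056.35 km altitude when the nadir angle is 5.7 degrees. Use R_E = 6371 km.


r = R_E + alt = 25427.3500 km
Law of sines in the satellite / Earth-center / ground-point triangle:
  sin(nadir)/R_E = sin(90 + el)/r  =>  cos(el) = (r/R_E)*sin(nadir)
cos(el) = (25427.3500 / 6371.0000) * sin(5.7 deg) = 0.3963959
el = arccos(0.3963959) = 66.6469 deg
(Earth-central angle = 90 - nadir - el = 17.6531 deg)

66.6469 degrees


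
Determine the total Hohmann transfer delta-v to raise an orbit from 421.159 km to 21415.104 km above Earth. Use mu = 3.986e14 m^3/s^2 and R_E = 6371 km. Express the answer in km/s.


r1 = 6792.1590 km = 6.792159e+06 m
r2 = 27786.1040 km = 2.7786104e+07 m
dv1 = sqrt(mu/r1)*(sqrt(2*r2/(r1+r2)) - 1) = 2050.9921 m/s
dv2 = sqrt(mu/r2)*(1 - sqrt(2*r1/(r1+r2))) = 1413.5658 m/s
total dv = |dv1| + |dv2| = 2050.9921 + 1413.5658 = 3464.5579 m/s = 3.4646 km/s

3.4646 km/s


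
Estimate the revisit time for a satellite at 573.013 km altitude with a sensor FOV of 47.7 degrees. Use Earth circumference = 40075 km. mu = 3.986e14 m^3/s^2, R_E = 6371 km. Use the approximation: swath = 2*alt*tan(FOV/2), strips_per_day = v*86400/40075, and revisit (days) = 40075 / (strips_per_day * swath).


swath = 2*573.013*tan(0.416261) = 506.6528 km
v = sqrt(mu/r) = 7576.4085 m/s = 7.5764 km/s
strips/day = v*86400/40075 = 7.5764*86400/40075 = 16.3344
coverage/day = strips * swath = 16.3344 * 506.6528 = 8275.8772 km
revisit = 40075 / 8275.8772 = 4.8424 days

4.8424 days


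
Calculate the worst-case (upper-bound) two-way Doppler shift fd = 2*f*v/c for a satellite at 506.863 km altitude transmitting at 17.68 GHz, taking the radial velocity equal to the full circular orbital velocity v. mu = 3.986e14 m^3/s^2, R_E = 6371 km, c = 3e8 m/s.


r = 6.877863e+06 m
v = sqrt(mu/r) = 7612.7556 m/s (worst-case radial velocity)
f = 17.68 GHz = 1.768e+10 Hz
fd = 2*f*v/c = 2*1.768e+10*7612.7556/3.0e+08
fd = 897290.1253 Hz

897290.1253 Hz


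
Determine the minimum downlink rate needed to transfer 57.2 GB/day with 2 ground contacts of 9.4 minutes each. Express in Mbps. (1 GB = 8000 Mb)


total contact time = 2 * 9.4 * 60 = 1128.0000 s
data = 57.2 GB = 457600.0000 Mb
rate = 457600.0000 / 1128.0000 = 405.6738 Mbps

405.6738 Mbps


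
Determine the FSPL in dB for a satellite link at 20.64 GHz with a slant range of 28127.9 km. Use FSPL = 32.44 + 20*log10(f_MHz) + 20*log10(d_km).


f = 20.64 GHz = 20640.0000 MHz
d = 28127.9 km
FSPL = 32.44 + 20*log10(20640.0000) + 20*log10(28127.9)
FSPL = 32.44 + 86.2942 + 88.9827
FSPL = 207.7169 dB

207.7169 dB


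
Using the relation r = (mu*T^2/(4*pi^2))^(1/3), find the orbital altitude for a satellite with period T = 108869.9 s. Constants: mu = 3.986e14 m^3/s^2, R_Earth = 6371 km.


T = 108869.9 s
r = (mu*T^2/(4*pi^2))^(1/3) = (3.986e14 * 108869.9^2 / (4*pi^2))^(1/3)
r = 4.9279285e+07 m = 49279.2854 km
alt = r - R_E = 49279.2854 - 6371 = 42908.2854 km

42908.2854 km


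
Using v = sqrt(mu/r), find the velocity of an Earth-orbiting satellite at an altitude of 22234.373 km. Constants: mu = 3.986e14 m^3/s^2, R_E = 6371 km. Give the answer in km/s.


r = R_E + alt = 6371.0 + 22234.373 = 28605.3730 km = 2.8605373e+07 m
v = sqrt(mu/r) = sqrt(3.986e14 / 2.8605373e+07) = 3732.8870 m/s = 3.7329 km/s

3.7329 km/s


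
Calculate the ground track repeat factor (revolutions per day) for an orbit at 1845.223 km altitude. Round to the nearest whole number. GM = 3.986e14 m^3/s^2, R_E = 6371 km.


r = 8.216223e+06 m
T = 2*pi*sqrt(r^3/mu) = 7411.7293 s = 123.5288 min
revs/day = 1440 / 123.5288 = 11.6572
Rounded: 12 revolutions per day

12 revolutions per day


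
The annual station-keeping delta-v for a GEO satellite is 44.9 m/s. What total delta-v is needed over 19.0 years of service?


dV = rate * years = 44.9 * 19.0
dV = 853.1000 m/s

853.1000 m/s


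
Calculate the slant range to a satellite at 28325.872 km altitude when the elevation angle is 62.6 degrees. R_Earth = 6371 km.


h = 28325.872 km, el = 62.6 deg
d = -R_E*sin(el) + sqrt((R_E*sin(el))^2 + 2*R_E*h + h^2)
d = -6371.0000*sin(1.0926) + sqrt((6371.0000*0.8878154)^2 + 2*6371.0000*28325.872 + 28325.872^2)
d = 28916.5021 km

28916.5021 km


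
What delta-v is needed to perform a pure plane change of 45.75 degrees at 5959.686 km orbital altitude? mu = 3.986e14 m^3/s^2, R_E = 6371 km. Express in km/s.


r = 12330.6860 km = 1.2330686e+07 m
V = sqrt(mu/r) = 5685.5833 m/s
di = 45.75 deg = 0.7984881 rad
dV = 2*V*sin(di/2) = 2*5685.5833*sin(0.3992441)
dV = 4420.2223 m/s = 4.4202 km/s

4.4202 km/s


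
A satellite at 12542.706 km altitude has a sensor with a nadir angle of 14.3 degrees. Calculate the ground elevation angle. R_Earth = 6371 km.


r = R_E + alt = 18913.7060 km
Law of sines in the satellite / Earth-center / ground-point triangle:
  sin(nadir)/R_E = sin(90 + el)/r  =>  cos(el) = (r/R_E)*sin(nadir)
cos(el) = (18913.7060 / 6371.0000) * sin(14.3 deg) = 0.7332706
el = arccos(0.7332706) = 42.8387 deg
(Earth-central angle = 90 - nadir - el = 32.8613 deg)

42.8387 degrees


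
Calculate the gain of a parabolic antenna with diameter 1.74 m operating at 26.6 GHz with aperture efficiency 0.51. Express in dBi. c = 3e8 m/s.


lambda = c/f = 3e8 / 2.66e+10 = 0.0112782 m
G = eta*(pi*D/lambda)^2 = 0.51*(pi*1.74/0.0112782)^2
G = 119808.9279 (linear)
G = 10*log10(119808.9279) = 50.7849 dBi

50.7849 dBi


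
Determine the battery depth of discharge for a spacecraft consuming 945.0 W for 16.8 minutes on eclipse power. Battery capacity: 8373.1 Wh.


E_used = P * t / 60 = 945.0 * 16.8 / 60 = 264.6000 Wh
DOD = E_used / E_total * 100 = 264.6000 / 8373.1 * 100
DOD = 3.1601 %

3.1601 %


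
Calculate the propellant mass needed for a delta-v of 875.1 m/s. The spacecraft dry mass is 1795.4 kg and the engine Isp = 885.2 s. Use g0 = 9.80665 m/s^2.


ve = Isp * g0 = 885.2 * 9.80665 = 8680.846580 m/s
mass ratio = exp(dv/ve) = exp(875.1/8680.846580) = 1.10606441
m_prop = m_dry * (mr - 1) = 1795.4 * (1.10606441 - 1)
m_prop = 190.4280 kg

190.4280 kg


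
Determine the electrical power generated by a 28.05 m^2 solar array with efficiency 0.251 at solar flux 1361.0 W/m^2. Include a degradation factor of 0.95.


P = area * eta * S * degradation
P = 28.05 * 0.251 * 1361.0 * 0.95
P = 9103.0791 W

9103.0791 W


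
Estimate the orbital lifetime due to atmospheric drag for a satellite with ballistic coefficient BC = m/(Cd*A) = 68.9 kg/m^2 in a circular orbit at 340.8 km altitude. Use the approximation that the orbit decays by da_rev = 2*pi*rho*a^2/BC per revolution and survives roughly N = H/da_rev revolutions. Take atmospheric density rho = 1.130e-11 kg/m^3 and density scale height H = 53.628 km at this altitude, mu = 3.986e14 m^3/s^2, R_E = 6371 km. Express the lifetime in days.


a = R_E + alt = 6711.8000 km = 6.7118e+06 m
da_rev = 2*pi*rho*a^2/BC = 2*pi*1.130e-11*(6.7118e+06)^2/68.9 = 46.421279 m per revolution
N = H/da_rev = 53628.0000 m / 46.421279 m = 1155.2461 revolutions
P = 2*pi*sqrt(a^3/mu) = 5472.2979 s
lifetime = N*P = 1155.2461 * 5472.2979 = 6.3218506e+06 s = 73.1696 days

73.1696 days


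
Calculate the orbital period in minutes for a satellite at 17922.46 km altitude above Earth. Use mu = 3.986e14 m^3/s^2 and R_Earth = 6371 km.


r = 24293.4600 km = 2.429346e+07 m
T = 2*pi*sqrt(r^3/mu) = 2*pi*sqrt(1.4337325e+22 / 3.986e14)
T = 37682.9836 s = 628.0497 min

628.0497 minutes


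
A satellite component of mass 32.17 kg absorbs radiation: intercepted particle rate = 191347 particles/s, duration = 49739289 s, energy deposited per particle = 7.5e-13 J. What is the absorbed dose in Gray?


Total energy deposited = rate * time * E_per
  = 191347 * 49739289 * 7.5e-13 = 7.1381 J
Dose = E_total / mass = 7.1381 / 32.17
Dose = 0.2218868 Gy

0.2219 Gy


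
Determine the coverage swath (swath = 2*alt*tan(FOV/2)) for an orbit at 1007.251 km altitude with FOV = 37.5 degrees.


FOV = 37.5 deg = 0.6544985 rad
swath = 2 * alt * tan(FOV/2) = 2 * 1007.251 * tan(0.3272492)
swath = 2 * 1007.251 * 0.3394543
swath = 683.8313 km

683.8313 km


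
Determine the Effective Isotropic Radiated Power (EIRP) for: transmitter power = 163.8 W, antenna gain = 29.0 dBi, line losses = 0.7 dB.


Pt = 163.8 W = 22.1431 dBW
EIRP = Pt_dBW + Gt - losses = 22.1431 + 29.0 - 0.7 = 50.4431 dBW

50.4431 dBW


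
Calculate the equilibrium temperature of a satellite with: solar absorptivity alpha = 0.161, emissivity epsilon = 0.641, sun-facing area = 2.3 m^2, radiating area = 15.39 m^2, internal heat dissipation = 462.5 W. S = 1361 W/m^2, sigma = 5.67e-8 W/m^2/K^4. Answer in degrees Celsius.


Numerator = alpha*S*A_sun + Q_int = 0.161*1361*2.3 + 462.5 = 966.4783 W
Denominator = eps*sigma*A_rad = 0.641*5.67e-8*15.39 = 5.5934493e-07 W/K^4
T^4 = 1.7278753e+09 K^4
T = 203.8816 K = -69.2684 C

-69.2684 degrees Celsius


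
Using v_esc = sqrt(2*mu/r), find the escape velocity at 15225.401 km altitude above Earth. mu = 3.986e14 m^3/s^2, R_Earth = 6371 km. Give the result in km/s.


r = 6371.0 + 15225.401 = 21596.4010 km = 2.1596401e+07 m
v_esc = sqrt(2*mu/r) = sqrt(2*3.986e14 / 2.1596401e+07)
v_esc = 6075.6529 m/s = 6.0757 km/s

6.0757 km/s


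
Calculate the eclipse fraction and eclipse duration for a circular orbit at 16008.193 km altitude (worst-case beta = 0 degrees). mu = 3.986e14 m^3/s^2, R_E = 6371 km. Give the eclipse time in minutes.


r = 22379.1930 km
T = 555.2986 min
Eclipse fraction = arcsin(R_E/r)/pi = arcsin(6371.0000/22379.1930)/pi
= arcsin(0.2846841)/pi = 0.0918887
Eclipse duration = 0.0918887 * 555.2986 = 51.0257 min

51.0257 minutes


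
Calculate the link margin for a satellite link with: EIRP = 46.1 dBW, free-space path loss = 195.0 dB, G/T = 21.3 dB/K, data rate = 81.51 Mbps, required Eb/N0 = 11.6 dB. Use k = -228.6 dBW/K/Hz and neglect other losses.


C/N0 = EIRP - FSPL + G/T - k = 46.1 - 195.0 + 21.3 - (-228.6)
C/N0 = 101.0000 dB-Hz
R_b = 81.51 Mbps = 8.151e+07 bps -> 10*log10(R_b) = 79.1121 dB-Hz
Eb/N0 = C/N0 - 10*log10(R_b) = 101.0000 - 79.1121 = 21.8879 dB
Margin = Eb/N0 - Eb/N0_req = 21.8879 - 11.6 = 10.2879 dB (link closes)

10.2879 dB


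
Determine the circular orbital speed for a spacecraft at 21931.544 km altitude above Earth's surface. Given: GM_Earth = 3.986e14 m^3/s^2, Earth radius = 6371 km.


r = R_E + alt = 6371.0 + 21931.544 = 28302.5440 km = 2.8302544e+07 m
v = sqrt(mu/r) = sqrt(3.986e14 / 2.8302544e+07) = 3752.8042 m/s = 3.7528 km/s

3.7528 km/s


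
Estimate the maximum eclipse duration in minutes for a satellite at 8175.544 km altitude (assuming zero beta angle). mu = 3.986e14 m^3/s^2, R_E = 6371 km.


r = 14546.5440 km
T = 291.0045 min
Eclipse fraction = arcsin(R_E/r)/pi = arcsin(6371.0000/14546.5440)/pi
= arcsin(0.4379734)/pi = 0.1443036
Eclipse duration = 0.1443036 * 291.0045 = 41.9930 min

41.9930 minutes


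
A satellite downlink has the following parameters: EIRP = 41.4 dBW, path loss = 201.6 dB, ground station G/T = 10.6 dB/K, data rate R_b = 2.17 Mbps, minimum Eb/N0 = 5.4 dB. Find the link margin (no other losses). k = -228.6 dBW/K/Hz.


C/N0 = EIRP - FSPL + G/T - k = 41.4 - 201.6 + 10.6 - (-228.6)
C/N0 = 79.0000 dB-Hz
R_b = 2.17 Mbps = 2.17e+06 bps -> 10*log10(R_b) = 63.3646 dB-Hz
Eb/N0 = C/N0 - 10*log10(R_b) = 79.0000 - 63.3646 = 15.6354 dB
Margin = Eb/N0 - Eb/N0_req = 15.6354 - 5.4 = 10.2354 dB (link closes)

10.2354 dB


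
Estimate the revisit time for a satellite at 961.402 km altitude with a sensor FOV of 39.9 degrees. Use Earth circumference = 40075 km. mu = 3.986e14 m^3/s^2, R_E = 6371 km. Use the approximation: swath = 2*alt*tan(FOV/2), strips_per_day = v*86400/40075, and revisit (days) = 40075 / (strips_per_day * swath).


swath = 2*961.402*tan(0.3481932) = 697.9438 km
v = sqrt(mu/r) = 7373.0217 m/s = 7.3730 km/s
strips/day = v*86400/40075 = 7.3730*86400/40075 = 15.8959
coverage/day = strips * swath = 15.8959 * 697.9438 = 11094.4599 km
revisit = 40075 / 11094.4599 = 3.6122 days

3.6122 days


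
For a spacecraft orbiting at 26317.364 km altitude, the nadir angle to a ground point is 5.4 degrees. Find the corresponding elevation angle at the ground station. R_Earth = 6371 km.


r = R_E + alt = 32688.3640 km
Law of sines in the satellite / Earth-center / ground-point triangle:
  sin(nadir)/R_E = sin(90 + el)/r  =>  cos(el) = (r/R_E)*sin(nadir)
cos(el) = (32688.3640 / 6371.0000) * sin(5.4 deg) = 0.4828515
el = arccos(0.4828515) = 61.1282 deg
(Earth-central angle = 90 - nadir - el = 23.4718 deg)

61.1282 degrees


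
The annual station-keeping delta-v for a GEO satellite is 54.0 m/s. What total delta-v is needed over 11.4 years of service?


dV = rate * years = 54.0 * 11.4
dV = 615.6000 m/s

615.6000 m/s


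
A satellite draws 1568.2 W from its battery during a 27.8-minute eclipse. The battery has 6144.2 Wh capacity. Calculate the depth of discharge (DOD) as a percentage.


E_used = P * t / 60 = 1568.2 * 27.8 / 60 = 726.5993 Wh
DOD = E_used / E_total * 100 = 726.5993 / 6144.2 * 100
DOD = 11.8258 %

11.8258 %


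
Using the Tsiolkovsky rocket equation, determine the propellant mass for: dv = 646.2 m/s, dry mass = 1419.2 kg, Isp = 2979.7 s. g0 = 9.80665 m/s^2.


ve = Isp * g0 = 2979.7 * 9.80665 = 29220.875005 m/s
mass ratio = exp(dv/ve) = exp(646.2/29220.875005) = 1.02236066
m_prop = m_dry * (mr - 1) = 1419.2 * (1.02236066 - 1)
m_prop = 31.7343 kg

31.7343 kg


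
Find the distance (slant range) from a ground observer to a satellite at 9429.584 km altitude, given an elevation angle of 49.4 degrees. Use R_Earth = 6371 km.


h = 9429.584 km, el = 49.4 deg
d = -R_E*sin(el) + sqrt((R_E*sin(el))^2 + 2*R_E*h + h^2)
d = -6371.0000*sin(0.8621927) + sqrt((6371.0000*0.7592713)^2 + 2*6371.0000*9429.584 + 9429.584^2)
d = 10409.5987 km

10409.5987 km


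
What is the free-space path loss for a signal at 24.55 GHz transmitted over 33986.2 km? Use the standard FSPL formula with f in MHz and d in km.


f = 24.55 GHz = 24550.0000 MHz
d = 33986.2 km
FSPL = 32.44 + 20*log10(24550.0000) + 20*log10(33986.2)
FSPL = 32.44 + 87.8010 + 90.6261
FSPL = 210.8671 dB

210.8671 dB


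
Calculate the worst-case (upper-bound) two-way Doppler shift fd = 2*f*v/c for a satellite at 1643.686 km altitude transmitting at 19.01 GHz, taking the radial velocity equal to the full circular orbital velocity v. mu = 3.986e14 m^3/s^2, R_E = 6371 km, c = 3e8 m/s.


r = 8.014686e+06 m
v = sqrt(mu/r) = 7052.2125 m/s (worst-case radial velocity)
f = 19.01 GHz = 1.901e+10 Hz
fd = 2*f*v/c = 2*1.901e+10*7052.2125/3.0e+08
fd = 893750.3994 Hz

893750.3994 Hz


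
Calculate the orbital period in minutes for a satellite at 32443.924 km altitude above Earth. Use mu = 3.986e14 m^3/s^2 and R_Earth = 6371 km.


r = 38814.9240 km = 3.8814924e+07 m
T = 2*pi*sqrt(r^3/mu) = 2*pi*sqrt(5.8478499e+22 / 3.986e14)
T = 76104.3238 s = 1268.4054 min

1268.4054 minutes


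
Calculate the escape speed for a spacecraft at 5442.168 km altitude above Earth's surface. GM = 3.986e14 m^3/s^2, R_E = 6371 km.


r = 6371.0 + 5442.168 = 11813.1680 km = 1.1813168e+07 m
v_esc = sqrt(2*mu/r) = sqrt(2*3.986e14 / 1.1813168e+07)
v_esc = 8214.8655 m/s = 8.2149 km/s

8.2149 km/s


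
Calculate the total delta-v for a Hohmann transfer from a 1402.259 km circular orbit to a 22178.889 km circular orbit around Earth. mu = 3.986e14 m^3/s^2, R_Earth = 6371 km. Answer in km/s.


r1 = 7773.2590 km = 7.773259e+06 m
r2 = 28549.8890 km = 2.8549889e+07 m
dv1 = sqrt(mu/r1)*(sqrt(2*r2/(r1+r2)) - 1) = 1817.3764 m/s
dv2 = sqrt(mu/r2)*(1 - sqrt(2*r1/(r1+r2))) = 1292.0056 m/s
total dv = |dv1| + |dv2| = 1817.3764 + 1292.0056 = 3109.3820 m/s = 3.1094 km/s

3.1094 km/s


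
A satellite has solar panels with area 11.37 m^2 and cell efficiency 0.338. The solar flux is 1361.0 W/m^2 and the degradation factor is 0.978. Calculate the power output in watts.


P = area * eta * S * degradation
P = 11.37 * 0.338 * 1361.0 * 0.978
P = 5115.3358 W

5115.3358 W


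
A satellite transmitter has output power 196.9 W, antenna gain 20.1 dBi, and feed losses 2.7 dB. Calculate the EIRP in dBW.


Pt = 196.9 W = 22.9425 dBW
EIRP = Pt_dBW + Gt - losses = 22.9425 + 20.1 - 2.7 = 40.3425 dBW

40.3425 dBW


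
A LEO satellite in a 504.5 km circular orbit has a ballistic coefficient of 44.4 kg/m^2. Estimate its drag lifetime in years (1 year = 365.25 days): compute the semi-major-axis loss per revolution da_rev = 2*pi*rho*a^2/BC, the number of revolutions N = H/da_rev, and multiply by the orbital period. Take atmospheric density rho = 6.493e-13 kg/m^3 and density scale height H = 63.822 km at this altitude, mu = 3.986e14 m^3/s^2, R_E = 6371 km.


a = R_E + alt = 6875.5000 km = 6.8755e+06 m
da_rev = 2*pi*rho*a^2/BC = 2*pi*6.493e-13*(6.8755e+06)^2/44.4 = 4.343610 m per revolution
N = H/da_rev = 63822.0000 m / 4.343610 m = 14693.3064 revolutions
P = 2*pi*sqrt(a^3/mu) = 5673.7168 s
lifetime = N*P = 14693.3064 * 5673.7168 = 8.3365659e+07 s = 964.8803 days
years = 964.8803 / 365.25 = 2.6417 years

2.6417 years


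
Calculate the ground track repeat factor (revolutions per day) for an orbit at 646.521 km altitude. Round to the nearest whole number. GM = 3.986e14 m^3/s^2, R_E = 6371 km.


r = 7.017521e+06 m
T = 2*pi*sqrt(r^3/mu) = 5850.4167 s = 97.5069 min
revs/day = 1440 / 97.5069 = 14.7682
Rounded: 15 revolutions per day

15 revolutions per day


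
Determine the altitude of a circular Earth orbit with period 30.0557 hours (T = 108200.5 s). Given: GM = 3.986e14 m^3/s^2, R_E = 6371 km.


T = 108200.5 s
r = (mu*T^2/(4*pi^2))^(1/3) = (3.986e14 * 108200.5^2 / (4*pi^2))^(1/3)
r = 4.9077078e+07 m = 49077.0780 km
alt = r - R_E = 49077.0780 - 6371 = 42706.0780 km

42706.0780 km


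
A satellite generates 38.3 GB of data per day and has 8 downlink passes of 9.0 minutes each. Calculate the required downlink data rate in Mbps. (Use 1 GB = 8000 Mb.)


total contact time = 8 * 9.0 * 60 = 4320.0000 s
data = 38.3 GB = 306400.0000 Mb
rate = 306400.0000 / 4320.0000 = 70.9259 Mbps

70.9259 Mbps


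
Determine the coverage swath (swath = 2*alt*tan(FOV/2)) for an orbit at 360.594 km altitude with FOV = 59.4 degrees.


FOV = 59.4 deg = 1.0367 rad
swath = 2 * alt * tan(FOV/2) = 2 * 360.594 * tan(0.5183628)
swath = 2 * 360.594 * 0.5703899
swath = 411.3584 km

411.3584 km


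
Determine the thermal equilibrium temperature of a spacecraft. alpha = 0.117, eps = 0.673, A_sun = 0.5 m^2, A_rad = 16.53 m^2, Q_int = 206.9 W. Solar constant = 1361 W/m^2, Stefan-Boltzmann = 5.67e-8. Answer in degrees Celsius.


Numerator = alpha*S*A_sun + Q_int = 0.117*1361*0.5 + 206.9 = 286.5185 W
Denominator = eps*sigma*A_rad = 0.673*5.67e-8*16.53 = 6.3076992e-07 W/K^4
T^4 = 4.5423615e+08 K^4
T = 145.9891 K = -127.1609 C

-127.1609 degrees Celsius


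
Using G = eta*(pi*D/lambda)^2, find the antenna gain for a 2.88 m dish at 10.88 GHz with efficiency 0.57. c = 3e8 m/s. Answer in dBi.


lambda = c/f = 3e8 / 1.088e+10 = 0.02757353 m
G = eta*(pi*D/lambda)^2 = 0.57*(pi*2.88/0.02757353)^2
G = 61372.6474 (linear)
G = 10*log10(61372.6474) = 47.8797 dBi

47.8797 dBi


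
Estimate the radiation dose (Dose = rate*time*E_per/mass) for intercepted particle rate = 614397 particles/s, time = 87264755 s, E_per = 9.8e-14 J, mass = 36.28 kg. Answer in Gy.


Total energy deposited = rate * time * E_per
  = 614397 * 87264755 * 9.8e-14 = 5.2543 J
Dose = E_total / mass = 5.2543 / 36.28
Dose = 0.1448261 Gy

0.1448 Gy


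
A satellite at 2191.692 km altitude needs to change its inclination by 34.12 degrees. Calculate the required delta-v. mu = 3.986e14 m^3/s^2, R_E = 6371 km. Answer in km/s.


r = 8562.6920 km = 8.562692e+06 m
V = sqrt(mu/r) = 6822.8133 m/s
di = 34.12 deg = 0.5955063 rad
dV = 2*V*sin(di/2) = 2*6822.8133*sin(0.2977532)
dV = 4003.2582 m/s = 4.0033 km/s

4.0033 km/s


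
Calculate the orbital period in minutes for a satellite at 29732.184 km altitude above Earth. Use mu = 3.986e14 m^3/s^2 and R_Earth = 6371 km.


r = 36103.1840 km = 3.6103184e+07 m
T = 2*pi*sqrt(r^3/mu) = 2*pi*sqrt(4.705833e+22 / 3.986e14)
T = 68269.9333 s = 1137.8322 min

1137.8322 minutes


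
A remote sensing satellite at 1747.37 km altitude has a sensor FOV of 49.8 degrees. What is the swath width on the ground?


FOV = 49.8 deg = 0.869174 rad
swath = 2 * alt * tan(FOV/2) = 2 * 1747.37 * tan(0.434587)
swath = 2 * 1747.37 * 0.4641845
swath = 1622.2043 km

1622.2043 km


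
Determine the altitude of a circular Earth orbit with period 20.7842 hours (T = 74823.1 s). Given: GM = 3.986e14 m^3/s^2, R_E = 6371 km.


T = 74823.1 s
r = (mu*T^2/(4*pi^2))^(1/3) = (3.986e14 * 74823.1^2 / (4*pi^2))^(1/3)
r = 3.8378057e+07 m = 38378.0571 km
alt = r - R_E = 38378.0571 - 6371 = 32007.0571 km

32007.0571 km


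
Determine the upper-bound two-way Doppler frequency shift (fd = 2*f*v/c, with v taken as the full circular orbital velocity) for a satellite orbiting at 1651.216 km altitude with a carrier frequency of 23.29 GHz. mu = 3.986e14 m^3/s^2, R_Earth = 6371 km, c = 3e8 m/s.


r = 8.022216e+06 m
v = sqrt(mu/r) = 7048.9020 m/s (worst-case radial velocity)
f = 23.29 GHz = 2.329e+10 Hz
fd = 2*f*v/c = 2*2.329e+10*7048.9020/3.0e+08
fd = 1.0944595e+06 Hz

1.0945e+06 Hz


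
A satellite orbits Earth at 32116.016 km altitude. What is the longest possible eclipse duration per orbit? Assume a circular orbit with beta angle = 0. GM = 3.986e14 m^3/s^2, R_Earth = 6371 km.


r = 38487.0160 km
T = 1252.3662 min
Eclipse fraction = arcsin(R_E/r)/pi = arcsin(6371.0000/38487.0160)/pi
= arcsin(0.1655363)/pi = 0.05293552
Eclipse duration = 0.05293552 * 1252.3662 = 66.2947 min

66.2947 minutes


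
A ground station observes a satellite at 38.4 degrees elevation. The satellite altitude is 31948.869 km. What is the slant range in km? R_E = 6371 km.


h = 31948.869 km, el = 38.4 deg
d = -R_E*sin(el) + sqrt((R_E*sin(el))^2 + 2*R_E*h + h^2)
d = -6371.0000*sin(0.6702064) + sqrt((6371.0000*0.6211478)^2 + 2*6371.0000*31948.869 + 31948.869^2)
d = 34035.8669 km

34035.8669 km


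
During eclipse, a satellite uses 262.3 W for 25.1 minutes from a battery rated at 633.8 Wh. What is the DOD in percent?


E_used = P * t / 60 = 262.3 * 25.1 / 60 = 109.7288 Wh
DOD = E_used / E_total * 100 = 109.7288 / 633.8 * 100
DOD = 17.3128 %

17.3128 %


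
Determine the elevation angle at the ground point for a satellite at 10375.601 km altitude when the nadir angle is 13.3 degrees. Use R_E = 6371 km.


r = R_E + alt = 16746.6010 km
Law of sines in the satellite / Earth-center / ground-point triangle:
  sin(nadir)/R_E = sin(90 + el)/r  =>  cos(el) = (r/R_E)*sin(nadir)
cos(el) = (16746.6010 / 6371.0000) * sin(13.3 deg) = 0.6047012
el = arccos(0.6047012) = 52.7927 deg
(Earth-central angle = 90 - nadir - el = 23.9073 deg)

52.7927 degrees


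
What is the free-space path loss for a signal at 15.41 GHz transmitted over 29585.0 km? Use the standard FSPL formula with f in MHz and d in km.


f = 15.41 GHz = 15410.0000 MHz
d = 29585.0 km
FSPL = 32.44 + 20*log10(15410.0000) + 20*log10(29585.0)
FSPL = 32.44 + 83.7561 + 89.4214
FSPL = 205.6175 dB

205.6175 dB


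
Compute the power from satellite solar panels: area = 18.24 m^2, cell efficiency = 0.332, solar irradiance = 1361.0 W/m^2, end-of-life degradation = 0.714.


P = area * eta * S * degradation
P = 18.24 * 0.332 * 1361.0 * 0.714
P = 5884.6313 W

5884.6313 W


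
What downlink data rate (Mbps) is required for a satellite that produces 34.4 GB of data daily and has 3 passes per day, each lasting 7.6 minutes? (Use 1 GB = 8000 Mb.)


total contact time = 3 * 7.6 * 60 = 1368.0000 s
data = 34.4 GB = 275200.0000 Mb
rate = 275200.0000 / 1368.0000 = 201.1696 Mbps

201.1696 Mbps


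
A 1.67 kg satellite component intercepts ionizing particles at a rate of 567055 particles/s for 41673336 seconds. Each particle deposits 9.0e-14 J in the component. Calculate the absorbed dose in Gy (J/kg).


Total energy deposited = rate * time * E_per
  = 567055 * 41673336 * 9.0e-14 = 2.1268 J
Dose = E_total / mass = 2.1268 / 1.67
Dose = 1.2735 Gy

1.2735 Gy


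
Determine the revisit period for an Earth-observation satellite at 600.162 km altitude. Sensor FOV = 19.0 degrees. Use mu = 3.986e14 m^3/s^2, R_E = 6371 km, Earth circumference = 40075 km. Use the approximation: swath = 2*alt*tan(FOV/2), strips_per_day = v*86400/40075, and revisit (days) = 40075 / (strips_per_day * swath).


swath = 2*600.162*tan(0.1658063) = 200.8653 km
v = sqrt(mu/r) = 7561.6411 m/s = 7.5616 km/s
strips/day = v*86400/40075 = 7.5616*86400/40075 = 16.3026
coverage/day = strips * swath = 16.3026 * 200.8653 = 3274.6229 km
revisit = 40075 / 3274.6229 = 12.2381 days

12.2381 days


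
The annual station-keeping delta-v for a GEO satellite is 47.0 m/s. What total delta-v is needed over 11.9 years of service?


dV = rate * years = 47.0 * 11.9
dV = 559.3000 m/s

559.3000 m/s


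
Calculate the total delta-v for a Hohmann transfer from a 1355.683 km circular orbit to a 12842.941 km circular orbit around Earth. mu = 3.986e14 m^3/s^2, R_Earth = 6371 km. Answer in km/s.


r1 = 7726.6830 km = 7.726683e+06 m
r2 = 19213.9410 km = 1.9213941e+07 m
dv1 = sqrt(mu/r1)*(sqrt(2*r2/(r1+r2)) - 1) = 1395.6662 m/s
dv2 = sqrt(mu/r2)*(1 - sqrt(2*r1/(r1+r2))) = 1105.1115 m/s
total dv = |dv1| + |dv2| = 1395.6662 + 1105.1115 = 2500.7777 m/s = 2.5008 km/s

2.5008 km/s


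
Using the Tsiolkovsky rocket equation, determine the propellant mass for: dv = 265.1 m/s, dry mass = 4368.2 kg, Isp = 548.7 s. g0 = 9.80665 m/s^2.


ve = Isp * g0 = 548.7 * 9.80665 = 5380.908855 m/s
mass ratio = exp(dv/ve) = exp(265.1/5380.908855) = 1.05050056
m_prop = m_dry * (mr - 1) = 4368.2 * (1.05050056 - 1)
m_prop = 220.5965 kg

220.5965 kg


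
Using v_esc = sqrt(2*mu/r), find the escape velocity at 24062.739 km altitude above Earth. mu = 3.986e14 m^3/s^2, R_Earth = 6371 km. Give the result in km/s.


r = 6371.0 + 24062.739 = 30433.7390 km = 3.0433739e+07 m
v_esc = sqrt(2*mu/r) = sqrt(2*3.986e14 / 3.0433739e+07)
v_esc = 5118.0673 m/s = 5.1181 km/s

5.1181 km/s
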